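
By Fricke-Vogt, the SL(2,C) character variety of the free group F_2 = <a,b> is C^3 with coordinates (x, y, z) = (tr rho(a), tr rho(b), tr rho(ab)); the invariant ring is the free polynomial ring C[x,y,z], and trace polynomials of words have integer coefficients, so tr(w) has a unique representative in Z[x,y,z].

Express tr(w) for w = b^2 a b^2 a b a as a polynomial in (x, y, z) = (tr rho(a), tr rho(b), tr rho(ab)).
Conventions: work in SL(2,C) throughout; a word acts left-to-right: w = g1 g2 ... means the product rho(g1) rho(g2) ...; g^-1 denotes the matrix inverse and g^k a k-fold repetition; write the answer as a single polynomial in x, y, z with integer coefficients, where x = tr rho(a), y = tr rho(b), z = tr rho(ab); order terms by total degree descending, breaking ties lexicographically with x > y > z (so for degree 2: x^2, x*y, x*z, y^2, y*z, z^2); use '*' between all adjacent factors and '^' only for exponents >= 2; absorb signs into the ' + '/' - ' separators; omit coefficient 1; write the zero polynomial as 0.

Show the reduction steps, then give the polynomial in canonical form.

y^2*z^3 - 2*x*y*z^2 + x^2*z - y^2*z + x*y - z

tr(b a b a) = tr(b a) tr(b a) - tr(1)   [split at a repeated b] = z^2 - 2
tr(a b a b a b) = tr(b a) tr(b a b a) - tr(b^-1 a^-1)   [split at a repeated b] = z^3 - 3*z
tr(b a b) = tr(b) tr(a b) - tr(a)   [square of b] = y*z - x
tr(a b a b a) = tr(a) tr(b a b a) - tr(b a b)   [square of a] = x*z^2 - y*z - x
tr(a b a b^2 a b) = tr(b) tr(a b a b a b) - tr(a b a b a)   [square of b] = y*z^3 - x*z^2 - 2*y*z + x
tr(a b a) = tr(a) tr(b a) - tr(b)   [square of a] = x*z - y
tr(b a b^2 a) = tr(b) tr(a b a b) - tr(a b a)   [square of b] = y*z^2 - x*z - y
tr(b a b^2) = tr(b) tr(a b^2) - tr(a b)   [square of b] = y^2*z - x*y - z
tr(a b a b^2 a) = tr(a) tr(b a b^2 a) - tr(b a b^2)   [square of a] = x*y*z^2 - x^2*z - y^2*z + z
tr(b^2 a b^2 a b a) = tr(b) tr(a b a b^2 a b) - tr(a b a b^2 a)   [square of b] = y^2*z^3 - 2*x*y*z^2 + x^2*z - y^2*z + x*y - z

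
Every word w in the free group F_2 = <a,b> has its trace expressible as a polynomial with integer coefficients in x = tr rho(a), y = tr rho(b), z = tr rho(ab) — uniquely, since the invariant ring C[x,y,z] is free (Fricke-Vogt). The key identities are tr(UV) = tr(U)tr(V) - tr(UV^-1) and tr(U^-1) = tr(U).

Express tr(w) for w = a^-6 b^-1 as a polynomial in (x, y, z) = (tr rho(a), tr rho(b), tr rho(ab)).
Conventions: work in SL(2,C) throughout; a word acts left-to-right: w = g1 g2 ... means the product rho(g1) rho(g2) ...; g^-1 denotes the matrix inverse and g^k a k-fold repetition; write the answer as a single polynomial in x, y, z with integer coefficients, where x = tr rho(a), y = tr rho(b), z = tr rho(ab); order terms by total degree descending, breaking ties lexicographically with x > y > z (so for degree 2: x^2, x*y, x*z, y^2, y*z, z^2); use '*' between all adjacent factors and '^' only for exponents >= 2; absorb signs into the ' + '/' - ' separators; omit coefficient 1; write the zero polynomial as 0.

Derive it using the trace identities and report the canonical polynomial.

x^5*z - x^4*y - 4*x^3*z + 3*x^2*y + 3*x*z - y

next, trace(a^-1) = trace(a) = x
trace(a^-2) = trace(a^-1) * trace(a) - trace(1) = x^2 - 2
trace(a^-3) = trace(a^-2) * trace(a) - trace(a^-1) = x^3 - 3*x
next, trace(a^-4) = trace(a^-3) * trace(a) - trace(a^-2) = x^4 - 4*x^2 + 2
trace(a^-5) = trace(a^-4) * trace(a) - trace(a^-3) = x^5 - 5*x^3 + 5*x
and trace(a^-6) = trace(a^-5) * trace(a) - trace(a^-4) = x^6 - 6*x^4 + 9*x^2 - 2
next, trace(b a^-1) = trace(b) * trace(a) - trace(b a) = x*y - z
and trace(a^-2 b) = trace(b a^-1) * trace(a) - trace(b) = x^2*y - x*z - y
trace(b a^-3) = trace(a^-2 b) * trace(a) - trace(a^-2 b a) = x^3*y - x^2*z - 2*x*y + z
next, trace(a^-2 b a^-2) = trace(b a^-3) * trace(a) - trace(b a^-2) = x^4*y - x^3*z - 3*x^2*y + 2*x*z + y
trace(a^-1 b a^-4) = trace(a^-2 b a^-2) * trace(a) - trace(a^-2 b a^-1) = x^5*y - x^4*z - 4*x^3*y + 3*x^2*z + 3*x*y - z
trace(a^-6 b) = trace(a^-1 b a^-4) * trace(a) - trace(a^-1 b a^-3) = x^6*y - x^5*z - 5*x^4*y + 4*x^3*z + 6*x^2*y - 3*x*z - y
trace(a^-6 b^-1) = trace(a^-6) * trace(b) - trace(a^-6 b) = x^5*z - x^4*y - 4*x^3*z + 3*x^2*y + 3*x*z - y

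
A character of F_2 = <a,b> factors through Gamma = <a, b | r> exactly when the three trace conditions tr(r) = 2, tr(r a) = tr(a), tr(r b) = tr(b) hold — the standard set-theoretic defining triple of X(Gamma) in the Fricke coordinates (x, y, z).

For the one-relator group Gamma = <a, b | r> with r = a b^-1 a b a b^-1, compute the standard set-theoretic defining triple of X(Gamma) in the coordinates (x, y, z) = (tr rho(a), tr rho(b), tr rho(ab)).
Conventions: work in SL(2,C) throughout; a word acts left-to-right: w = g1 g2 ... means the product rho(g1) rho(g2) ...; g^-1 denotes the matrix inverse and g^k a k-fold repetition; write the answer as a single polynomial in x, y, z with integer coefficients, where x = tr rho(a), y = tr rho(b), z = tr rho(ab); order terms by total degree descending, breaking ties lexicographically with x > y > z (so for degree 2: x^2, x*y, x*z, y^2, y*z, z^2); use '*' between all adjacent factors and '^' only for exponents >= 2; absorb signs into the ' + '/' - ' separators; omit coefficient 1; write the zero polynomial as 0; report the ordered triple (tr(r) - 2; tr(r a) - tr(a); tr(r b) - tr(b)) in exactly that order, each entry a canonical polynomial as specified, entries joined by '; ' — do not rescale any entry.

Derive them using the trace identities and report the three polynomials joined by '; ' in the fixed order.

tr(a b a) = tr(a) tr(b a) - tr(b) = x*z - y
tr(a b a^2) = tr(a) tr(a b a) - tr(a b) = x^2*z - x*y - z
tr(b a b a) = tr(b a) tr(b a) - tr(1) = z^2 - 2
tr(b a b) = tr(b) tr(a b) - tr(a) = y*z - x
tr(a b a^2 b) = tr(a) tr(b a b a) - tr(b a b) = x*z^2 - y*z - x
tr(a b^-1 a b a) = tr(a b a^2) tr(b) - tr(a b a^2 b) = x^2*y*z - x*y^2 - x*z^2 + x
tr(a b a b a b) = tr(b a) tr(b a b a) - tr(b^-1 a^-1) = z^3 - 3*z
tr(a b^-1 a b a b) = tr(a b a b a) tr(b) - tr(a b a b a b) = x*y*z^2 - y^2*z - z^3 - x*y + 3*z
tr(a b^-1 a b a b^-1) = tr(a b^-1 a b a) tr(b) - tr(a b^-1 a b a b) = x^2*y^2*z - x*y^3 - 2*x*y*z^2 + y^2*z + z^3 + 2*x*y - 3*z
tr(a b a^3) = tr(a) tr(a b a^2) - tr(a b a)  (reduce the a square) = x^3*z - x^2*y - 2*x*z + y
tr(a b a^3 b) = tr(a) tr(b a b a^2) - tr(b a b a)  (reduce the a square) = x^2*z^2 - x*y*z - x^2 - z^2 + 2
tr(a^2 b^-1 a b a) = tr(a b a^3) tr(b) - tr(a b a^3 b)  (eliminate b^-1) = x^3*y*z - x^2*y^2 - x^2*z^2 - x*y*z + x^2 + y^2 + z^2 - 2
tr(b a b a b) = tr(b) tr(a b a b) - tr(a b a)  (reduce the b square) = y*z^2 - x*z - y
tr(a b a b a^2 b) = tr(a) tr(b a b a b a) - tr(b a b a b)  (reduce the a square) = x*z^3 - y*z^2 - 2*x*z + y
tr(a^2 b^-1 a b a b) = tr(a b a b a^2) tr(b) - tr(a b a b a^2 b)  (eliminate b^-1) = x^2*y*z^2 - x*y^2*z - x*z^3 - x^2*y + 2*x*z + y
tr(a b^-1 a b a b^-1 a) = tr(a^2 b^-1 a b a) tr(b) - tr(a^2 b^-1 a b a b)  (eliminate b^-1) = x^3*y^2*z - x^2*y^3 - 2*x^2*y*z^2 + x*z^3 + 2*x^2*y + y^3 + y*z^2 - 2*x*z - 3*y
assemble the triple (tr(r) - 2; tr(r a) - x; tr(r b) - y)

x^2*y^2*z - x*y^3 - 2*x*y*z^2 + y^2*z + z^3 + 2*x*y - 3*z - 2; x^3*y^2*z - x^2*y^3 - 2*x^2*y*z^2 + x*z^3 + 2*x^2*y + y^3 + y*z^2 - 2*x*z - x - 3*y; x^2*y*z - x*y^2 - x*z^2 + x - y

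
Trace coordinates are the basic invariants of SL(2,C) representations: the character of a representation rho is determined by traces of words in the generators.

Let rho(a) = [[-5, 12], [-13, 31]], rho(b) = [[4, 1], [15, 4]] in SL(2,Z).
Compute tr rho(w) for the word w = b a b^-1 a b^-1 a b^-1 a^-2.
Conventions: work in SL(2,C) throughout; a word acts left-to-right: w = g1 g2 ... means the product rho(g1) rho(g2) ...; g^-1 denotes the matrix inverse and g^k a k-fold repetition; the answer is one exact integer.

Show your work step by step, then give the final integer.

rho(b) = [[4, 1], [15, 4]]
... * rho(a) = [[-5, 12], [-13, 31]]  ->  [[-33, 79], [-127, 304]]
... * rho(b^-1) = [[4, -1], [-15, 4]]  ->  [[-1317, 349], [-5068, 1343]]
... * rho(a) = [[-5, 12], [-13, 31]]  ->  [[2048, -4985], [7881, -19183]]
... * rho(b^-1) = [[4, -1], [-15, 4]]  ->  [[82967, -21988], [319269, -84613]]
... * rho(a) = [[-5, 12], [-13, 31]]  ->  [[-128991, 313976], [-496376, 1208225]]
... * rho(b^-1) = [[4, -1], [-15, 4]]  ->  [[-5225604, 1384895], [-20108879, 5329276]]
... * rho(a^-1) = [[31, -12], [13, -5]]  ->  [[-143990089, 55782773], [-554094661, 214660168]]
... * rho(a^-1) = [[31, -12], [13, -5]]  ->  [[-3738516710, 1448967203], [-14386352307, 5575835092]]
tr = -3738516710 + 5575835092 = 1837318382

1837318382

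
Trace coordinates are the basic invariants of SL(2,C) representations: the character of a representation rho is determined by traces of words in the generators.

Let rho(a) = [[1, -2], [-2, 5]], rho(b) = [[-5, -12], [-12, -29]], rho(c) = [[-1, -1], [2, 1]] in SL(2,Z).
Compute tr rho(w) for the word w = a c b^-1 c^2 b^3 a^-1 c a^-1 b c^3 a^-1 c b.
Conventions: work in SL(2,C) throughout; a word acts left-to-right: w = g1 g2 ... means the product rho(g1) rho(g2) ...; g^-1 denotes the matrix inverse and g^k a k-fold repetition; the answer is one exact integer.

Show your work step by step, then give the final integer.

rho(a) = [[1, -2], [-2, 5]]
... * rho(c) = [[-1, -1], [2, 1]]  ->  [[-5, -3], [12, 7]]
... * rho(b^-1) = [[-29, 12], [12, -5]]  ->  [[109, -45], [-264, 109]]
... * rho(c) = [[-1, -1], [2, 1]]  ->  [[-199, -154], [482, 373]]
... * rho(c) = [[-1, -1], [2, 1]]  ->  [[-109, 45], [264, -109]]
... * rho(b) = [[-5, -12], [-12, -29]]  ->  [[5, 3], [-12, -7]]
... * rho(b) = [[-5, -12], [-12, -29]]  ->  [[-61, -147], [144, 347]]
... * rho(b) = [[-5, -12], [-12, -29]]  ->  [[2069, 4995], [-4884, -11791]]
... * rho(a^-1) = [[5, 2], [2, 1]]  ->  [[20335, 9133], [-48002, -21559]]
... * rho(c) = [[-1, -1], [2, 1]]  ->  [[-2069, -11202], [4884, 26443]]
... * rho(a^-1) = [[5, 2], [2, 1]]  ->  [[-32749, -15340], [77306, 36211]]
... * rho(b) = [[-5, -12], [-12, -29]]  ->  [[347825, 837848], [-821062, -1977791]]
... * rho(c) = [[-1, -1], [2, 1]]  ->  [[1327871, 490023], [-3134520, -1156729]]
... * rho(c) = [[-1, -1], [2, 1]]  ->  [[-347825, -837848], [821062, 1977791]]
... * rho(c) = [[-1, -1], [2, 1]]  ->  [[-1327871, -490023], [3134520, 1156729]]
... * rho(a^-1) = [[5, 2], [2, 1]]  ->  [[-7619401, -3145765], [17986058, 7425769]]
... * rho(c) = [[-1, -1], [2, 1]]  ->  [[1327871, 4473636], [-3134520, -10560289]]
... * rho(b) = [[-5, -12], [-12, -29]]  ->  [[-60322987, -145669896], [142396068, 343862621]]
tr = -60322987 + 343862621 = 283539634

283539634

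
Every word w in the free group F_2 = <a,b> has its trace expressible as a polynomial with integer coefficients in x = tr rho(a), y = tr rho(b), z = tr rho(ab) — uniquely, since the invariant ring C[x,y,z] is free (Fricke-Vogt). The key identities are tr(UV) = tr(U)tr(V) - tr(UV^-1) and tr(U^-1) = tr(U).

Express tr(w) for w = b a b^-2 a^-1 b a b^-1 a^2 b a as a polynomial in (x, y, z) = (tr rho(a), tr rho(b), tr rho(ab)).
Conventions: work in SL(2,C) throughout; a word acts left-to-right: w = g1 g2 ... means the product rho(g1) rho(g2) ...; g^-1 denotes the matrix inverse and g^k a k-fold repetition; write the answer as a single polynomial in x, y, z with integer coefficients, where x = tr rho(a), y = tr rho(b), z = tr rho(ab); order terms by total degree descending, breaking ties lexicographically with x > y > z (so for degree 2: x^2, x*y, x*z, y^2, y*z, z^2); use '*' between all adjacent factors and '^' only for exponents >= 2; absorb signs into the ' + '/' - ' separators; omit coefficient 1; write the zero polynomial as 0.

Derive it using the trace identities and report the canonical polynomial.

-x^3*y^3*z^3 + x^4*y^2*z^2 + 2*x^2*y^4*z^2 + 2*x^2*y^2*z^4 - x^3*y*z^3 - x*y^5*z - 2*x*y^3*z^3 - x*y*z^5 - x^4*y^2 - x^2*y^4 - 6*x^2*y^2*z^2 + 2*x^3*y*z + 4*x*y^3*z + 5*x*y*z^3 + 4*x^2*y^2 - x^2*z^2 + y^4 + y^2*z^2 - 4*x*y*z - 4*y^2 + 2

reduce: trace(b a b a) = trace(b a) trace(b a) - trace(1)   [split at repeated b] = z^2 - 2
trace(b a b) = trace(b) trace(a b) - trace(a) = y*z - x
trace(a b a b a) = trace(a) trace(b a b a) - trace(b a b) = x*z^2 - y*z - x
reduce: trace(a b a b a^2) = trace(a) trace(a b a b a) - trace(a b a b) = x^2*z^2 - x*y*z - x^2 - z^2 + 2
so trace(a^3 b a b a) = trace(a) trace(a b a b a^2) - trace(a b a b a) = x^3*z^2 - x^2*y*z - x^3 - 2*x*z^2 + y*z + 3*x
trace(b a b a b a) = trace(a b) trace(a b a b) - trace(a^-1 b^-1)   [split at repeated a] = z^3 - 3*z
trace(a b a) = trace(a) trace(b a) - trace(b) = x*z - y
reduce: trace(b a b a b) = trace(b) trace(a b a b) - trace(a b a) = y*z^2 - x*z - y
reduce: trace(a b a b a b a) = trace(a) trace(b a b a b a) - trace(b a b a b) = x*z^3 - y*z^2 - 2*x*z + y
trace(a^3 b a b a b) = trace(a) trace(a b a b a b a) - trace(a b a b a b) = x^2*z^3 - x*y*z^2 - 2*x^2*z - z^3 + x*y + 3*z
reduce: trace(a^2 b a b a b^-1 a) = trace(a^3 b a b a) trace(b) - trace(a^3 b a b a b) = x^3*y*z^2 - x^2*y^2*z - x^2*z^3 - x^3*y - x*y*z^2 + 2*x^2*z + y^2*z + z^3 + 2*x*y - 3*z
trace(b^2 a b) = trace(b) trace(a b^2) - trace(a b) = y^2*z - x*y - z
trace(b a b a^2 b) = trace(a) trace(b^2 a b a) - trace(b^2 a b) = x*y*z^2 - x^2*z - y^2*z + z
reduce: trace(a b a^2 b a b a) = trace(a) trace(b a b a^2 b a) - trace(b a b a^2 b) = x^2*z^3 - 2*x*y*z^2 - x^2*z + y^2*z + x*y - z
trace(b a b a b a b a) = trace(b a b a) trace(b a b a) - trace(1)   [split at repeated b] = z^4 - 4*z^2 + 2
trace(b a b a b a b) = trace(b) trace(a b a b a b) - trace(a b a b a) = y*z^3 - x*z^2 - 2*y*z + x
reduce: trace(a b a^2 b a b a b) = trace(a) trace(b a b a b a b a) - trace(b a b a b a b) = x*z^4 - y*z^3 - 3*x*z^2 + 2*y*z + x
trace(a^2 b a b a b^-1 a b) = trace(a b a^2 b a b a) trace(b) - trace(a b a^2 b a b a b) = x^2*y*z^3 - 2*x*y^2*z^2 - x*z^4 - x^2*y*z + y^3*z + y*z^3 + x*y^2 + 3*x*z^2 - 3*y*z - x
trace(a b^-1 a^2 b a b a b^-1) = trace(a^2 b a b a b^-1 a) trace(b) - trace(a^2 b a b a b^-1 a b) = x^3*y^2*z^2 - x^2*y^3*z - 2*x^2*y*z^3 - x^3*y^2 + x*y^2*z^2 + x*z^4 + 3*x^2*y*z + x*y^2 - 3*x*z^2 + x
reduce: trace(a^2 b a b a^2 b a) = trace(a) trace(a b a b a^2 b a) - trace(a b a b a^2 b) = x^3*z^3 - 2*x^2*y*z^2 - x^3*z + x*y^2*z - x*z^3 + x^2*y + y*z^2 + x*z - y
trace(a^2) = trace(a) trace(a) - trace(1) = x^2 - 2
trace(b a^2 b) = trace(b) trace(a^2 b) - trace(a^2) = x*y*z - x^2 - y^2 + 2
so trace(a b a^2 b a) = trace(a) trace(b a^2 b a) - trace(b a^2 b) = x^2*z^2 - 2*x*y*z + y^2 - 2
trace(b a b a^2 b a b) = trace(b) trace(a b a^2 b a b) - trace(a b a^2 b a) = x*y*z^3 - x^2*z^2 - y^2*z^2 + 2
trace(a^2 b a b a^2 b a b) = trace(a) trace(b a b a^2 b a b a) - trace(b a b a^2 b a b) = x^2*z^4 - 2*x*y*z^3 - 2*x^2*z^2 + y^2*z^2 + 2*x*y*z + x^2 - 2
trace(a b a b^-1 a^2 b a b a) = trace(a^2 b a b a^2 b a) trace(b) - trace(a^2 b a b a^2 b a b) = x^3*y*z^3 - 2*x^2*y^2*z^2 - x^2*z^4 - x^3*y*z + x*y^3*z + x*y*z^3 + x^2*y^2 + 2*x^2*z^2 - x*y*z - x^2 - y^2 + 2
trace(a^2 b a b a b a b a) = trace(a) trace(b a b a b a b a^2) - trace(b a b a b a b a) = x^2*z^4 - x*y*z^3 - 3*x^2*z^2 - z^4 + 2*x*y*z + x^2 + 4*z^2 - 2
trace(b a b a b a b a b a) = trace(a b) trace(a b a b a b a b) - trace(a^-1 b^-1 a^-1 b^-1 a^-1 b^-1)   [split at repeated a] = z^5 - 5*z^3 + 5*z
so trace(b a b a b a b a b) = trace(b) trace(a b a b a b a b) - trace(a b a b a b a) = y*z^4 - x*z^3 - 3*y*z^2 + 2*x*z + y
trace(a^2 b a b a b a b a b) = trace(a) trace(b a b a b a b a b a) - trace(b a b a b a b a b) = x*z^5 - y*z^4 - 4*x*z^3 + 3*y*z^2 + 3*x*z - y
trace(a b a b^-1 a^2 b a b a b) = trace(a^2 b a b a b a b a) trace(b) - trace(a^2 b a b a b a b a b) = x^2*y*z^4 - x*y^2*z^3 - x*z^5 - 3*x^2*y*z^2 + 2*x*y^2*z + 4*x*z^3 + x^2*y + y*z^2 - 3*x*z - y
trace(a b a b^-1 a^2 b a b a b^-1) = trace(a b a b^-1 a^2 b a b a) trace(b) - trace(a b a b^-1 a^2 b a b a b) = x^3*y^2*z^3 - 2*x^2*y^3*z^2 - 2*x^2*y*z^4 - x^3*y^2*z + x*y^4*z + 2*x*y^2*z^3 + x*z^5 + x^2*y^3 + 5*x^2*y*z^2 - 3*x*y^2*z - 4*x*z^3 - 2*x^2*y - y^3 - y*z^2 + 3*x*z + 3*y
so trace(b a b^-1 a^2 b a b a b^-2 a) = trace(a b a b^-1 a^2 b a b a b^-1) trace(b) - trace(a b a b^-1 a^2 b a b a) = x^3*y^3*z^3 - 2*x^2*y^4*z^2 - 2*x^2*y^2*z^4 - x^3*y^3*z - x^3*y*z^3 + x*y^5*z + 2*x*y^3*z^3 + x*y*z^5 + x^2*y^4 + 7*x^2*y^2*z^2 + x^2*z^4 + x^3*y*z - 4*x*y^3*z - 5*x*y*z^3 - 3*x^2*y^2 - 2*x^2*z^2 - y^4 - y^2*z^2 + 4*x*y*z + x^2 + 4*y^2 - 2
so trace(b a b^-2 a^-1 b a b^-1 a^2 b a) = trace(b a b^-1 a^2 b a b a b^-2) trace(a) - trace(b a b^-1 a^2 b a b a b^-2 a) = -x^3*y^3*z^3 + x^4*y^2*z^2 + 2*x^2*y^4*z^2 + 2*x^2*y^2*z^4 - x^3*y*z^3 - x*y^5*z - 2*x*y^3*z^3 - x*y*z^5 - x^4*y^2 - x^2*y^4 - 6*x^2*y^2*z^2 + 2*x^3*y*z + 4*x*y^3*z + 5*x*y*z^3 + 4*x^2*y^2 - x^2*z^2 + y^4 + y^2*z^2 - 4*x*y*z - 4*y^2 + 2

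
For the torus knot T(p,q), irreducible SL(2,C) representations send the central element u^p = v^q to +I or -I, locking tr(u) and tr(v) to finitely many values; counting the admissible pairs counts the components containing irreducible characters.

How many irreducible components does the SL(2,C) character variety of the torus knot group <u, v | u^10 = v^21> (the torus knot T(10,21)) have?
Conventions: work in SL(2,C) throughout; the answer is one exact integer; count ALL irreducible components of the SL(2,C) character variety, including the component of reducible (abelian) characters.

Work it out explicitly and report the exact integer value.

For T(10,21): irreducibility forces the central element u^10 = v^21 to one of +I, -I.
So on each irreducible component the traces are pinned: tr(u) = 2*cos(pi*alpha/10) with 1 <= alpha <= 9, tr(v) = 2*cos(pi*beta/21) with 1 <= beta <= 20.
The two central values (-1)^alpha I and (-1)^beta I must be the same matrix, so alpha and beta share a parity.
Counting: 5 odd alphas x 10 odd betas + 4 even alphas x 10 even betas = 50 + 40 = 90.
That is 90 components of irreducible characters, and with the reducible (abelian) component the total is 91.

91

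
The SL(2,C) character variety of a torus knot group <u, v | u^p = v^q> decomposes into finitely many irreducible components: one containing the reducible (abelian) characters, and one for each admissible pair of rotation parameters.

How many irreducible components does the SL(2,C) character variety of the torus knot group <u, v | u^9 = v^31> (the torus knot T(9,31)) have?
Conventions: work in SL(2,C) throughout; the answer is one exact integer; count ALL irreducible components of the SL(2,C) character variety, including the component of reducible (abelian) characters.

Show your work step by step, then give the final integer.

121

In the torus knot group T(9,31), u^9 = v^31 is central, so an irreducible representation sends it to +I or -I (Schur).
So on each irreducible component the traces are pinned: tr(u) = 2*cos(pi*alpha/9) with 1 <= alpha <= 8, tr(v) = 2*cos(pi*beta/31) with 1 <= beta <= 30.
u^9 = (-1)^alpha I and v^31 = (-1)^beta I must agree, so alpha and beta have equal parity.
count pairs: odd alpha (4 choices) x odd beta (15), plus even alpha (4) x even beta (15): 4*15 + 4*15 = 120.
That is 120 components of irreducible characters, and with the reducible (abelian) component the total is 121.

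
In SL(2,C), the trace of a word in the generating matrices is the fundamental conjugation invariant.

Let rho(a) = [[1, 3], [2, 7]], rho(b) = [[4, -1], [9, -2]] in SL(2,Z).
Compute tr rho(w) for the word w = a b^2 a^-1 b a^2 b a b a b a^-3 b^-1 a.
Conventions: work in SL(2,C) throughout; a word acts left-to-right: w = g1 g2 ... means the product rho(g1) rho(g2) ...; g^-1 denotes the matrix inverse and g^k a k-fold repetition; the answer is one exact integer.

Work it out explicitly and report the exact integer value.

rho(a) = [[1, 3], [2, 7]]
... * rho(b) = [[4, -1], [9, -2]]  ->  [[31, -7], [71, -16]]
... * rho(b) = [[4, -1], [9, -2]]  ->  [[61, -17], [140, -39]]
... * rho(a^-1) = [[7, -3], [-2, 1]]  ->  [[461, -200], [1058, -459]]
... * rho(b) = [[4, -1], [9, -2]]  ->  [[44, -61], [101, -140]]
... * rho(a) = [[1, 3], [2, 7]]  ->  [[-78, -295], [-179, -677]]
... * rho(a) = [[1, 3], [2, 7]]  ->  [[-668, -2299], [-1533, -5276]]
... * rho(b) = [[4, -1], [9, -2]]  ->  [[-23363, 5266], [-53616, 12085]]
... * rho(a) = [[1, 3], [2, 7]]  ->  [[-12831, -33227], [-29446, -76253]]
... * rho(b) = [[4, -1], [9, -2]]  ->  [[-350367, 79285], [-804061, 181952]]
... * rho(a) = [[1, 3], [2, 7]]  ->  [[-191797, -496106], [-440157, -1138519]]
... * rho(b) = [[4, -1], [9, -2]]  ->  [[-5232142, 1184009], [-12007299, 2717195]]
... * rho(a^-1) = [[7, -3], [-2, 1]]  ->  [[-38993012, 16880435], [-89485483, 38739092]]
... * rho(a^-1) = [[7, -3], [-2, 1]]  ->  [[-306711954, 133859471], [-703876565, 307195541]]
... * rho(a^-1) = [[7, -3], [-2, 1]]  ->  [[-2414702620, 1053995333], [-5541527037, 2418825236]]
... * rho(b^-1) = [[-2, 1], [-9, 4]]  ->  [[-4656552757, 1801278712], [-10686373050, 4133773907]]
... * rho(a) = [[1, 3], [2, 7]]  ->  [[-1053995333, -1360707287], [-2418825236, -3122701801]]
tr = -1053995333 + -3122701801 = -4176697134

-4176697134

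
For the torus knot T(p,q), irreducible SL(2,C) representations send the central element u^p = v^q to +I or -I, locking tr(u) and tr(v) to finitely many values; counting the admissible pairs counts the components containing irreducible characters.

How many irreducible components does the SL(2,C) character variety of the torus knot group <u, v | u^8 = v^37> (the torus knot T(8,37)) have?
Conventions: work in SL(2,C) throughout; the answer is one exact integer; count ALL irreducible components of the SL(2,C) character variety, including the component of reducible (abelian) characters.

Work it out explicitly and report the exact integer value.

In the torus knot group T(8,37), u^8 = v^37 is central, so an irreducible representation sends it to +I or -I (Schur).
So on each irreducible component the traces are pinned: tr(u) = 2*cos(pi*alpha/8) with 1 <= alpha <= 7, tr(v) = 2*cos(pi*beta/37) with 1 <= beta <= 36.
The two central values (-1)^alpha I and (-1)^beta I must be the same matrix, so alpha and beta share a parity.
Counting: 4 odd alphas x 18 odd betas + 3 even alphas x 18 even betas = 72 + 54 = 126.
Total: 126 irreducible-character components + 1 reducible (abelian) component = 127.

127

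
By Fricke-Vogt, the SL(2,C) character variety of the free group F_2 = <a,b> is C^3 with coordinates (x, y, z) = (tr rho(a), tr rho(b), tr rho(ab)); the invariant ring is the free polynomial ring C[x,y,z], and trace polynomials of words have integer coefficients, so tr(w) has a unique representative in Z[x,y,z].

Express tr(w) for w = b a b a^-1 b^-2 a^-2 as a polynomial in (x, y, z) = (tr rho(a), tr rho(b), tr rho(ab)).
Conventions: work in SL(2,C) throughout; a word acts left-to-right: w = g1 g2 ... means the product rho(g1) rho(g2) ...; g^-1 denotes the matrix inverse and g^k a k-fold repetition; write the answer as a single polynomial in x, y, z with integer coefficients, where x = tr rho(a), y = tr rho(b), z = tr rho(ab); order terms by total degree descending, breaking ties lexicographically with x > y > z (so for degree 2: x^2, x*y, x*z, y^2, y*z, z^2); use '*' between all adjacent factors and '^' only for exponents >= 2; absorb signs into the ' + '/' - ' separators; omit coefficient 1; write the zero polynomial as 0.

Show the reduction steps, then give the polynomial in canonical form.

x^2*y^2*z^2 - 2*x^3*y*z - x*y^3*z - x*y*z^3 + x^4 + x^2*y^2 + x^2*z^2 + 5*x*y*z - 4*x^2 - y^2 - z^2 + 2

tr(b a b) = tr(b)*tr(a b) - tr(a) = y*z - x
tr(b a b a) = tr(a b)*tr(a b) - tr(1)   [split at repeated a] = z^2 - 2
tr(a^-1 b a b) = tr(b a b)*tr(a) - tr(b a b a) = x*y*z - x^2 - z^2 + 2
tr(a^-1 b a b^-1) = tr(a^-1 b a)*tr(b) - tr(a^-1 b a b) = -x*y*z + x^2 + y^2 + z^2 - 2
tr(b^-1 a^-2 b a) = tr(a^-1 b a b^-1)*tr(a) - tr(a^-1 b a b^-1 a) = -x^2*y*z + x^3 + x*y^2 + x*z^2 - 3*x
tr(a b a) = tr(a)*tr(b a) - tr(b) = x*z - y
tr(a b a b^-1) = tr(a b a)*tr(b) - tr(a b a b) = x*y*z - y^2 - z^2 + 2
tr(a b a b a) = tr(a)*tr(b a b a) - tr(b a b) = x*z^2 - y*z - x
tr(a b a b a b) = tr(a b a b)*tr(a b) - tr(b a)   [split at repeated a] = z^3 - 3*z
tr(b^-1 a b a b a) = tr(a b a b a)*tr(b) - tr(a b a b a b) = x*y*z^2 - y^2*z - z^3 - x*y + 3*z
tr(b a b a b^-2 a) = tr(b^-1 a b a b a)*tr(b) - tr(b^-1 a b a b a b) = x*y^2*z^2 - y^3*z - y*z^3 - x*y^2 - x*z^2 + 4*y*z + x
tr(b a b a b^-2 a^-1) = tr(b a b a b^-2)*tr(a) - tr(b a b a b^-2 a) = -x*y^2*z^2 + x^2*y*z + y^3*z + y*z^3 - 4*y*z + x
tr(b^-2 a^-2 b a b a) = tr(b a b a b^-2 a^-1)*tr(a) - tr(b a b a b^-2) = -x^2*y^2*z^2 + x^3*y*z + x*y^3*z + x*y*z^3 - 5*x*y*z + x^2 + y^2 + z^2 - 2
tr(b a b a^-1 b^-2 a^-2) = tr(b^-2 a^-2 b a b)*tr(a) - tr(b^-2 a^-2 b a b a) = x^2*y^2*z^2 - 2*x^3*y*z - x*y^3*z - x*y*z^3 + x^4 + x^2*y^2 + x^2*z^2 + 5*x*y*z - 4*x^2 - y^2 - z^2 + 2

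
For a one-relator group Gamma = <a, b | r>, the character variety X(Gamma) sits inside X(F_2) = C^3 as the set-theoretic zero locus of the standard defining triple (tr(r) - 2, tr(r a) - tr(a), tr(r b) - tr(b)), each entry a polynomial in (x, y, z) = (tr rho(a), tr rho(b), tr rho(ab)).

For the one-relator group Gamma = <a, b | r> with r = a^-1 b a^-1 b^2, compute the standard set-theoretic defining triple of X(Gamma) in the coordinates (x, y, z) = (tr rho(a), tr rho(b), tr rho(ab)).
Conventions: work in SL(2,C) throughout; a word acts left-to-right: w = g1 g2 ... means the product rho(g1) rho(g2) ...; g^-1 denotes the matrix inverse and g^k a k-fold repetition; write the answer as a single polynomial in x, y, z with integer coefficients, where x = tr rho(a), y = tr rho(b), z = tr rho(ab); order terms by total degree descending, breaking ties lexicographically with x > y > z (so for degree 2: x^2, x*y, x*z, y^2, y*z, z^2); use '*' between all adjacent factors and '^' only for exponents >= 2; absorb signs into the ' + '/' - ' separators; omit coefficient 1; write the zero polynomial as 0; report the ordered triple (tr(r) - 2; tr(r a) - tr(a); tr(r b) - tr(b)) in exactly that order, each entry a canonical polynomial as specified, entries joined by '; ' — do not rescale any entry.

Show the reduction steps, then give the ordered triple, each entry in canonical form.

x^2*y^3 - 2*x*y^2*z - x^2*y + y*z^2 + x*z - y - 2; x*y^3 - y^2*z - 2*x*y - x + z; x^2*y^4 - 2*x*y^3*z - 2*x^2*y^2 + y^2*z^2 + 3*x*y*z - y^2 - z^2 - y + 2

trace(b^2) = trace(b) trace(b) - trace(1)  (reduce the b square) = y^2 - 2
so trace(b^3) = trace(b) trace(b^2) - trace(b)  (reduce the b square) = y^3 - 3*y
trace(a b^2) = trace(b) trace(a b) - trace(a)  (reduce the b square) = y*z - x
trace(b^3 a) = trace(b) trace(a b^2) - trace(a b)  (reduce the b square) = y^2*z - x*y - z
trace(b a^-1 b^2) = trace(b^3) trace(a) - trace(b^3 a)  (eliminate a^-1) = x*y^3 - y^2*z - 2*x*y + z
trace(a b a b) = trace(b a) trace(b a) - trace(1)  (split on b) = z^2 - 2
trace(a b a) = trace(a) trace(b a) - trace(b)  (reduce the a square) = x*z - y
so trace(b^2 a b a) = trace(b) trace(a b a b) - trace(a b a)  (reduce the b square) = y*z^2 - x*z - y
trace(b a^-1 b^2 a) = trace(b^2 a b) trace(a) - trace(b^2 a b a)  (eliminate a^-1) = x*y^2*z - x^2*y - y*z^2 + y
trace(a^-1 b a^-1 b^2) = trace(b a^-1 b^2) trace(a) - trace(b a^-1 b^2 a)  (eliminate a^-1) = x^2*y^3 - 2*x*y^2*z - x^2*y + y*z^2 + x*z - y
trace(b^4) = trace(b) trace(b^3) - trace(b^2)   [square of b] = y^4 - 4*y^2 + 2
trace(b^4 a) = trace(b) trace(a b^3) - trace(a b^2)   [square of b] = y^3*z - x*y^2 - 2*y*z + x
so trace(b^3 a^-1 b) = trace(b^4) trace(a) - trace(b^4 a)   [inverse elimination on a] = x*y^4 - y^3*z - 3*x*y^2 + 2*y*z + x
reduce: trace(b a b^3 a) = trace(b) trace(a b a b^2) - trace(a b a b)   [square of b] = y^2*z^2 - x*y*z - y^2 - z^2 + 2
so trace(b^3 a^-1 b a) = trace(b a b^3) trace(a) - trace(b a b^3 a)   [inverse elimination on a] = x*y^3*z - x^2*y^2 - y^2*z^2 - x*y*z + x^2 + y^2 + z^2 - 2
reduce: trace(a^-1 b a^-1 b^3) = trace(b^3 a^-1 b) trace(a) - trace(b^3 a^-1 b a)   [inverse elimination on a] = x^2*y^4 - 2*x*y^3*z - 2*x^2*y^2 + y^2*z^2 + 3*x*y*z - y^2 - z^2 + 2
assemble the triple (trace(r) - 2; trace(r a) - x; trace(r b) - y)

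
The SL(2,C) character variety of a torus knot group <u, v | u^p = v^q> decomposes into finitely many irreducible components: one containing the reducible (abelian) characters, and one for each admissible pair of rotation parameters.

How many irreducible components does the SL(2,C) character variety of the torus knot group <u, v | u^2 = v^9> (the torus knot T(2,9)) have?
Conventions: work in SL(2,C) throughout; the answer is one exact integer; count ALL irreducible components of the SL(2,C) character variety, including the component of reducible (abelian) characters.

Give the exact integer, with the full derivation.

5

For T(2,9): irreducibility forces the central element u^2 = v^9 to one of +I, -I.
This locks tr(u) to 2*cos(pi*alpha/2), alpha in 1..1, and tr(v) to 2*cos(pi*beta/9), beta in 1..8, on each component of irreducible characters.
u^2 = (-1)^alpha I and v^9 = (-1)^beta I must agree, so alpha and beta have equal parity.
Counting: 1 odd alphas x 4 odd betas + 0 even alphas x 4 even betas = 4 + 0 = 4.
components with irreducible characters: 4; plus the single component of reducible (abelian) characters: total 5.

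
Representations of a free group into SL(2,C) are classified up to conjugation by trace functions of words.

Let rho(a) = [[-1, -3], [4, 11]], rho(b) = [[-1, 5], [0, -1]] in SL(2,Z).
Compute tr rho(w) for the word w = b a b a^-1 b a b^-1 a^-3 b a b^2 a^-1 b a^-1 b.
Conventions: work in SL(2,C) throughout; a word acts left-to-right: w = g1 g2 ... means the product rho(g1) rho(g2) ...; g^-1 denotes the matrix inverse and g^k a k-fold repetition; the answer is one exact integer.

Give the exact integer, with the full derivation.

-757118954830

rho(b) = [[-1, 5], [0, -1]]
... * rho(a) = [[-1, -3], [4, 11]]  ->  [[21, 58], [-4, -11]]
... * rho(b) = [[-1, 5], [0, -1]]  ->  [[-21, 47], [4, -9]]
... * rho(a^-1) = [[11, 3], [-4, -1]]  ->  [[-419, -110], [80, 21]]
... * rho(b) = [[-1, 5], [0, -1]]  ->  [[419, -1985], [-80, 379]]
... * rho(a) = [[-1, -3], [4, 11]]  ->  [[-8359, -23092], [1596, 4409]]
... * rho(b^-1) = [[-1, -5], [0, -1]]  ->  [[8359, 64887], [-1596, -12389]]
... * rho(a^-1) = [[11, 3], [-4, -1]]  ->  [[-167599, -39810], [32000, 7601]]
... * rho(a^-1) = [[11, 3], [-4, -1]]  ->  [[-1684349, -462987], [321596, 88399]]
... * rho(a^-1) = [[11, 3], [-4, -1]]  ->  [[-16675891, -4590060], [3183960, 876389]]
... * rho(b) = [[-1, 5], [0, -1]]  ->  [[16675891, -78789395], [-3183960, 15043411]]
... * rho(a) = [[-1, -3], [4, 11]]  ->  [[-331833471, -916711018], [63357604, 175029401]]
... * rho(b) = [[-1, 5], [0, -1]]  ->  [[331833471, -742456337], [-63357604, 141758619]]
... * rho(b) = [[-1, 5], [0, -1]]  ->  [[-331833471, 2401623692], [63357604, -458546639]]
... * rho(a^-1) = [[11, 3], [-4, -1]]  ->  [[-13256662949, -3397124105], [2531120200, 648619451]]
... * rho(b) = [[-1, 5], [0, -1]]  ->  [[13256662949, -62886190640], [-2531120200, 12006981549]]
... * rho(a^-1) = [[11, 3], [-4, -1]]  ->  [[397368054999, 102656179487], [-75870248396, -19600342149]]
... * rho(b) = [[-1, 5], [0, -1]]  ->  [[-397368054999, 1884184095508], [75870248396, -359750899831]]
tr = -397368054999 + -359750899831 = -757118954830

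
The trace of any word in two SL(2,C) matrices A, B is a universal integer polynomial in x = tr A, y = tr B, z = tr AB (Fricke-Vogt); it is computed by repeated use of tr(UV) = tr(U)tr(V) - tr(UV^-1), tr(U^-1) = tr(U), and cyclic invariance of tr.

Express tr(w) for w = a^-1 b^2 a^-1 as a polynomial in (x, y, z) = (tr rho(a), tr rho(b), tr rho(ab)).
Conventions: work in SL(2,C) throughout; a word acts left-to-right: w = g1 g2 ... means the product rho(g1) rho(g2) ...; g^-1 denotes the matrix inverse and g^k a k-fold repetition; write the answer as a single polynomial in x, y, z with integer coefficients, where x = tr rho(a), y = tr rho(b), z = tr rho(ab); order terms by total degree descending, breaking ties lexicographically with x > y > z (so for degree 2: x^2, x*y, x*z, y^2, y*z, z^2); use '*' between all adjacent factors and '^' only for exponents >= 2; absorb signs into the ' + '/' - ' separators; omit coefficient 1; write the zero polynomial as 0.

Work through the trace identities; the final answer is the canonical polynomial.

tr(b^2) = tr(b) * tr(b) - tr(1) = y^2 - 2
tr(b^2 a) = tr(b) * tr(a b) - tr(a) = y*z - x
tr(b^2 a^-1) = tr(b^2) * tr(a) - tr(b^2 a) = x*y^2 - y*z - x
tr(a^-1 b^2 a^-1) = tr(b^2 a^-1) * tr(a) - tr(b^2) = x^2*y^2 - x*y*z - x^2 - y^2 + 2

x^2*y^2 - x*y*z - x^2 - y^2 + 2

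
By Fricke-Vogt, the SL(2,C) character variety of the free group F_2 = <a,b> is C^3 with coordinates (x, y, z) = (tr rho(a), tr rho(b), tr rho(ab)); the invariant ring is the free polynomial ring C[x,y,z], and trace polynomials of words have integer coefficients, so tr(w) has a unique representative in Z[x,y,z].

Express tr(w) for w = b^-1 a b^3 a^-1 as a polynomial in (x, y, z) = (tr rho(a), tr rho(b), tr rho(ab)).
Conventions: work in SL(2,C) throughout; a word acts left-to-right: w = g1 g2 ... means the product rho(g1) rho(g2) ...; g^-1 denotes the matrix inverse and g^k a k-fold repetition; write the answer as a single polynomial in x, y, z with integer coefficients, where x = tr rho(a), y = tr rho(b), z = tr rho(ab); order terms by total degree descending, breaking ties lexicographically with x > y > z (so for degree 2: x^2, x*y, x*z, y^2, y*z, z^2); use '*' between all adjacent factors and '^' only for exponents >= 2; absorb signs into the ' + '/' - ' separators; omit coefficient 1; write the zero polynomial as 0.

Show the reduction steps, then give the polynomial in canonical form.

-x*y^3*z + x^2*y^2 + y^4 + y^2*z^2 + x*y*z - x^2 - 4*y^2 - z^2 + 2

trace(b^2) = trace(b) trace(b) - trace(1)  (reduce the b square) = y^2 - 2
trace(b^3) = trace(b) trace(b^2) - trace(b)  (reduce the b square) = y^3 - 3*y
trace(b a b) = trace(b) trace(a b) - trace(a)  (reduce the b square) = y*z - x
trace(b a b^2) = trace(b) trace(b a b) - trace(b a)  (reduce the b square) = y^2*z - x*y - z
trace(b a b^3) = trace(b) trace(b a b^2) - trace(b a b)  (reduce the b square) = y^3*z - x*y^2 - 2*y*z + x
trace(a b a b) = trace(a b) trace(a b) - trace(1)  (split on a) = z^2 - 2
trace(a b a) = trace(a) trace(b a) - trace(b)  (reduce the a square) = x*z - y
trace(a b a b^2) = trace(b) trace(a b a b) - trace(a b a)  (reduce the b square) = y*z^2 - x*z - y
trace(b a b^3 a) = trace(b) trace(a b a b^2) - trace(a b a b)  (reduce the b square) = y^2*z^2 - x*y*z - y^2 - z^2 + 2
trace(a b^3 a^-1 b) = trace(b a b^3) trace(a) - trace(b a b^3 a)  (eliminate a^-1) = x*y^3*z - x^2*y^2 - y^2*z^2 - x*y*z + x^2 + y^2 + z^2 - 2
trace(b^-1 a b^3 a^-1) = trace(a b^3 a^-1) trace(b) - trace(a b^3 a^-1 b)  (eliminate b^-1) = -x*y^3*z + x^2*y^2 + y^4 + y^2*z^2 + x*y*z - x^2 - 4*y^2 - z^2 + 2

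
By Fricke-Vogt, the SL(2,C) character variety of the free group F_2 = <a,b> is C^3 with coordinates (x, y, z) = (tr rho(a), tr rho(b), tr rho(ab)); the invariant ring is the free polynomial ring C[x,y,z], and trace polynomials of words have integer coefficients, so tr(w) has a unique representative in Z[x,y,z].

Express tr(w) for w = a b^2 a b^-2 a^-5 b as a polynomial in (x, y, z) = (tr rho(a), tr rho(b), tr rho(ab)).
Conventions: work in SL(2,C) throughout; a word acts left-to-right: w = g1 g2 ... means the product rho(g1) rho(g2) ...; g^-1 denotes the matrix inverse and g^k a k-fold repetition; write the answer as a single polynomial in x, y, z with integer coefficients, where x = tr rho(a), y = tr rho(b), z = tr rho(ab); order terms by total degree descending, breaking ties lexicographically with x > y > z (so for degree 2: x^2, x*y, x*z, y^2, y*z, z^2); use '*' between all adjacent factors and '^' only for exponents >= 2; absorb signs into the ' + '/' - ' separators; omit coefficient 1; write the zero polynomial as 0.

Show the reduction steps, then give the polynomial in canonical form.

-x^5*y^3*z^2 + 2*x^6*y^2*z + x^4*y^4*z + x^4*y^2*z^3 - x^7*y - x^5*y^3 - x^5*y*z^2 + 3*x^3*y^3*z^2 - 11*x^4*y^2*z - 3*x^2*y^4*z - 3*x^2*y^2*z^3 + 8*x^5*y + 4*x^3*y^3 + 4*x^3*y*z^2 - x*y^3*z^2 + 16*x^2*y^2*z + y^4*z + y^2*z^3 - 18*x^3*y - 3*x*y^3 - 3*x*y*z^2 - x^2*z - 4*y^2*z + 10*x*y + z

trace(a^2 b) = trace(a) trace(b a) - trace(b)  (reduce the a square) = x*z - y
next, trace(a^2) = trace(a) trace(a) - trace(1)  (reduce the a square) = x^2 - 2
next, trace(a b^2 a) = trace(b) trace(a^2 b) - trace(a^2)  (reduce the b square) = x*y*z - x^2 - y^2 + 2
trace(a b a b) = trace(b a) trace(b a) - trace(1)  (split on b) = z^2 - 2
next, trace(b a b^2 a) = trace(b) trace(a b a b) - trace(a b a)  (reduce the b square) = y*z^2 - x*z - y
next, trace(b a b) = trace(b) trace(a b) - trace(a)  (reduce the b square) = y*z - x
and trace(b a b^2) = trace(b) trace(b a b) - trace(b a)  (reduce the b square) = y^2*z - x*y - z
trace(a b a b^2 a) = trace(a) trace(b a b^2 a) - trace(b a b^2)  (reduce the a square) = x*y*z^2 - x^2*z - y^2*z + z
trace(a b a b a b) = trace(a b) trace(a b a b) - trace(a^-1 b^-1)  (split on a) = z^3 - 3*z
next, trace(a b a b a) = trace(a) trace(b a b a) - trace(b a b)  (reduce the a square) = x*z^2 - y*z - x
trace(a b a b^2 a b) = trace(b) trace(a b a b a b) - trace(a b a b a)  (reduce the b square) = y*z^3 - x*z^2 - 2*y*z + x
trace(b a b^2 a b^-1 a) = trace(a b a b^2 a) trace(b) - trace(a b a b^2 a b)  (eliminate b^-1) = x*y^2*z^2 - x^2*y*z - y^3*z - y*z^3 + x*z^2 + 3*y*z - x
trace(a^-1 b a b^2 a b^-1) = trace(b a b^2 a b^-1) trace(a) - trace(b a b^2 a b^-1 a)  (eliminate a^-1) = -x*y^2*z^2 + 2*x^2*y*z + y^3*z + y*z^3 - x^3 - x*y^2 - x*z^2 - 3*y*z + 3*x
and trace(a^-1 b a b^2 a b^-1 a^-1) = trace(a^-1 b a b^2 a b^-1) trace(a) - trace(a^-1 b a b^2 a b^-1 a)  (eliminate a^-1) = -x^2*y^2*z^2 + 2*x^3*y*z + x*y^3*z + x*y*z^3 - x^4 - x^2*y^2 - x^2*z^2 - 4*x*y*z + 4*x^2 + y^2 - 2
and trace(b^-1 a^-3 b a b^2 a) = trace(a^-1 b a b^2 a b^-1 a^-1) trace(a) - trace(a^-1 b a b^2 a b^-1)  (eliminate a^-1) = -x^3*y^2*z^2 + 2*x^4*y*z + x^2*y^3*z + x^2*y*z^3 - x^5 - x^3*y^2 - x^3*z^2 + x*y^2*z^2 - 6*x^2*y*z - y^3*z - y*z^3 + 5*x^3 + 2*x*y^2 + x*z^2 + 3*y*z - 5*x
next, trace(b a b^2 a^-1) = trace(b a b^2) trace(a) - trace(b a b^2 a)  (eliminate a^-1) = x*y^2*z - x^2*y - y*z^2 + y
next, trace(a^-2 b a b^2) = trace(b a b^2 a^-1) trace(a) - trace(b a b^2)  (eliminate a^-1) = x^2*y^2*z - x^3*y - x*y*z^2 - y^2*z + 2*x*y + z
trace(b a b^2 a b^-2 a^-3) = trace(b^-1 a^-3 b a b^2 a) trace(b) - trace(b^-1 a^-3 b a b^2 a b)  (eliminate b^-1) = -x^3*y^3*z^2 + 2*x^4*y^2*z + x^2*y^4*z + x^2*y^2*z^3 - x^5*y - x^3*y^3 - x^3*y*z^2 + x*y^3*z^2 - 7*x^2*y^2*z - y^4*z - y^2*z^3 + 6*x^3*y + 2*x*y^3 + 2*x*y*z^2 + 4*y^2*z - 7*x*y - z
next, trace(a^-1 b a b^2 a b^-2) = trace(a^-1 b a b^2 a b^-1) trace(b) - trace(a^-1 b a b^2 a)  (eliminate b^-1) = -x*y^3*z^2 + 2*x^2*y^2*z + y^4*z + y^2*z^3 - x^3*y - x*y^3 - x*y*z^2 - 4*y^2*z + 4*x*y + z
next, trace(a b^2 a b^-1) = trace(a b^2 a) trace(b) - trace(a b^2 a b)  (eliminate b^-1) = x*y^2*z - x^2*y - y^3 - y*z^2 + x*z + 3*y
and trace(b a b^2 a b^-2 a^-2) = trace(a^-1 b a b^2 a b^-2) trace(a) - trace(a^-1 b a b^2 a b^-2 a)  (eliminate a^-1) = -x^2*y^3*z^2 + 2*x^3*y^2*z + x*y^4*z + x*y^2*z^3 - x^4*y - x^2*y^3 - x^2*y*z^2 - 5*x*y^2*z + 5*x^2*y + y^3 + y*z^2 - 3*y
next, trace(a^-4 b a b^2 a b^-2) = trace(b a b^2 a b^-2 a^-3) trace(a) - trace(b a b^2 a b^-2 a^-2)  (eliminate a^-1) = -x^4*y^3*z^2 + 2*x^5*y^2*z + x^3*y^4*z + x^3*y^2*z^3 - x^6*y - x^4*y^3 - x^4*y*z^2 + 2*x^2*y^3*z^2 - 9*x^3*y^2*z - 2*x*y^4*z - 2*x*y^2*z^3 + 7*x^4*y + 3*x^2*y^3 + 3*x^2*y*z^2 + 9*x*y^2*z - 12*x^2*y - y^3 - y*z^2 - x*z + 3*y
and trace(a b^2 a b^-2 a^-5 b) = trace(a^-4 b a b^2 a b^-2) trace(a) - trace(a^-4 b a b^2 a b^-2 a)  (eliminate a^-1) = -x^5*y^3*z^2 + 2*x^6*y^2*z + x^4*y^4*z + x^4*y^2*z^3 - x^7*y - x^5*y^3 - x^5*y*z^2 + 3*x^3*y^3*z^2 - 11*x^4*y^2*z - 3*x^2*y^4*z - 3*x^2*y^2*z^3 + 8*x^5*y + 4*x^3*y^3 + 4*x^3*y*z^2 - x*y^3*z^2 + 16*x^2*y^2*z + y^4*z + y^2*z^3 - 18*x^3*y - 3*x*y^3 - 3*x*y*z^2 - x^2*z - 4*y^2*z + 10*x*y + z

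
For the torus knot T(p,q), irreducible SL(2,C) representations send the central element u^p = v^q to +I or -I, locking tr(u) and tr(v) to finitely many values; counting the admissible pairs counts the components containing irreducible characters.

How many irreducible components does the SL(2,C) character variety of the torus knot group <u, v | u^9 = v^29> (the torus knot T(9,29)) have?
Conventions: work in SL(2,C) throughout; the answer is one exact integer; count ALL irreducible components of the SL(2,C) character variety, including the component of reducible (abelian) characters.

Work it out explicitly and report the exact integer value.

113

In the torus knot group T(9,29), u^9 = v^29 is central, so an irreducible representation sends it to +I or -I (Schur).
So on each irreducible component the traces are pinned: tr(u) = 2*cos(pi*alpha/9) with 1 <= alpha <= 8, tr(v) = 2*cos(pi*beta/29) with 1 <= beta <= 28.
The two central values (-1)^alpha I and (-1)^beta I must be the same matrix, so alpha and beta share a parity.
Enumerate parity-matched pairs: 4*14 odd-odd plus 4*14 even-even gives 112.
components with irreducible characters: 112; plus the single component of reducible (abelian) characters: total 113.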